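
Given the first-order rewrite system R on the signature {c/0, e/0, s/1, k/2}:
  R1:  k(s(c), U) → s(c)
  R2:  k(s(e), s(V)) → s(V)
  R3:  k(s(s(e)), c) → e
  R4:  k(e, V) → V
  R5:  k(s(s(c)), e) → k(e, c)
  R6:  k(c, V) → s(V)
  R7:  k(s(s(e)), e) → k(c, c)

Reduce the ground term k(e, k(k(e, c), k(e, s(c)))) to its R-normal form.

1. k(e, k(k(e, c), k(e, s(c))))  →  k(k(e, c), k(e, s(c)))   [R4 at ε]
2. k(k(e, c), k(e, s(c)))  →  k(c, k(e, s(c)))   [R4 at 1]
3. k(c, k(e, s(c)))  →  s(k(e, s(c)))   [R6 at ε]
4. s(k(e, s(c)))  →  s(s(c))   [R4 at 1]

s(s(c))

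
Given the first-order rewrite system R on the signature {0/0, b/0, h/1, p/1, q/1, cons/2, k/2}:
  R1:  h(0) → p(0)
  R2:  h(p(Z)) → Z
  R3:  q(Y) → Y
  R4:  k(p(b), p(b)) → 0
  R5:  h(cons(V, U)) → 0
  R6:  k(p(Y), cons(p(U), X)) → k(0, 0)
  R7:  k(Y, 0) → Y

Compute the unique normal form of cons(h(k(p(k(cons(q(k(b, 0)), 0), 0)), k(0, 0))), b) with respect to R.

1. cons(h(k(p(k(cons(q(k(b, 0)), 0), 0)), k(0, 0))), b)  →  cons(h(k(p(cons(q(k(b, 0)), 0)), k(0, 0))), b)   [R7 at 1.1.1.1]
2. cons(h(k(p(cons(q(k(b, 0)), 0)), k(0, 0))), b)  →  cons(h(k(p(cons(k(b, 0), 0)), k(0, 0))), b)   [R3 at 1.1.1.1.1]
3. cons(h(k(p(cons(k(b, 0), 0)), k(0, 0))), b)  →  cons(h(k(p(cons(b, 0)), k(0, 0))), b)   [R7 at 1.1.1.1.1]
4. cons(h(k(p(cons(b, 0)), k(0, 0))), b)  →  cons(h(k(p(cons(b, 0)), 0)), b)   [R7 at 1.1.2]
5. cons(h(k(p(cons(b, 0)), 0)), b)  →  cons(h(p(cons(b, 0))), b)   [R7 at 1.1]
6. cons(h(p(cons(b, 0))), b)  →  cons(cons(b, 0), b)   [R2 at 1]

cons(cons(b, 0), b)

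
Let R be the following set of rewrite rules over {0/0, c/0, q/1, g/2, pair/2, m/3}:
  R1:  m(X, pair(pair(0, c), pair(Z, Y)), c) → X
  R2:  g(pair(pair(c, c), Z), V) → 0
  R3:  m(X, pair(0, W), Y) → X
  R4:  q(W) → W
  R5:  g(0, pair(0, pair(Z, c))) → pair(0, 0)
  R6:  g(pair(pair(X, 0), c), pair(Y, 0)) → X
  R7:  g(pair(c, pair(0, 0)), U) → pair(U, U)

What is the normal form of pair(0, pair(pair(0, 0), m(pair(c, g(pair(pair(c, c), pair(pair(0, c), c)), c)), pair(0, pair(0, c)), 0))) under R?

pair(0, pair(pair(0, 0), pair(c, 0)))

1. pair(0, pair(pair(0, 0), m(pair(c, g(pair(pair(c, c), pair(pair(0, c), c)), c)), pair(0, pair(0, c)), 0)))  →  pair(0, pair(pair(0, 0), pair(c, g(pair(pair(c, c), pair(pair(0, c), c)), c))))   [R3 at 2.2]
2. pair(0, pair(pair(0, 0), pair(c, g(pair(pair(c, c), pair(pair(0, c), c)), c))))  →  pair(0, pair(pair(0, 0), pair(c, 0)))   [R2 at 2.2.2]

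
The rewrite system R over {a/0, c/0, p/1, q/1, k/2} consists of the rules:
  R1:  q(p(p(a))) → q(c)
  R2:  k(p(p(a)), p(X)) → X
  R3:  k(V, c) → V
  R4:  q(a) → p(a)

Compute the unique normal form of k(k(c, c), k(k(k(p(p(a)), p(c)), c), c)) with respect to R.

c

1. k(k(c, c), k(k(k(p(p(a)), p(c)), c), c))  →  k(c, k(k(k(p(p(a)), p(c)), c), c))   [R3 at 1]
2. k(c, k(k(k(p(p(a)), p(c)), c), c))  →  k(c, k(k(p(p(a)), p(c)), c))   [R3 at 2]
3. k(c, k(k(p(p(a)), p(c)), c))  →  k(c, k(p(p(a)), p(c)))   [R3 at 2]
4. k(c, k(p(p(a)), p(c)))  →  k(c, c)   [R2 at 2]
5. k(c, c)  →  c   [R3 at ε]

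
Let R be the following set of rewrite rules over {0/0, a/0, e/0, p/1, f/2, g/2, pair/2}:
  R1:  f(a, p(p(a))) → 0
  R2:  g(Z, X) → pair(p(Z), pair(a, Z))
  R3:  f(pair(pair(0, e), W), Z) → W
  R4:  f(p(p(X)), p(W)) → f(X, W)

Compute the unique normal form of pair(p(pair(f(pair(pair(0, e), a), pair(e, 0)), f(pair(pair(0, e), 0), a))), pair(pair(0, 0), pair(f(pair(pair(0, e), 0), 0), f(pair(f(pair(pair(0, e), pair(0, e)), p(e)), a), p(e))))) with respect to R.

1. pair(p(pair(f(pair(pair(0, e), a), pair(e, 0)), f(pair(pair(0, e), 0), a))), pair(pair(0, 0), pair(f(pair(pair(0, e), 0), 0), f(pair(f(pair(pair(0, e), pair(0, e)), p(e)), a), p(e)))))  →  pair(p(pair(a, f(pair(pair(0, e), 0), a))), pair(pair(0, 0), pair(f(pair(pair(0, e), 0), 0), f(pair(f(pair(pair(0, e), pair(0, e)), p(e)), a), p(e)))))   [R3 at 1.1.1]
2. pair(p(pair(a, f(pair(pair(0, e), 0), a))), pair(pair(0, 0), pair(f(pair(pair(0, e), 0), 0), f(pair(f(pair(pair(0, e), pair(0, e)), p(e)), a), p(e)))))  →  pair(p(pair(a, 0)), pair(pair(0, 0), pair(f(pair(pair(0, e), 0), 0), f(pair(f(pair(pair(0, e), pair(0, e)), p(e)), a), p(e)))))   [R3 at 1.1.2]
3. pair(p(pair(a, 0)), pair(pair(0, 0), pair(f(pair(pair(0, e), 0), 0), f(pair(f(pair(pair(0, e), pair(0, e)), p(e)), a), p(e)))))  →  pair(p(pair(a, 0)), pair(pair(0, 0), pair(0, f(pair(f(pair(pair(0, e), pair(0, e)), p(e)), a), p(e)))))   [R3 at 2.2.1]
4. pair(p(pair(a, 0)), pair(pair(0, 0), pair(0, f(pair(f(pair(pair(0, e), pair(0, e)), p(e)), a), p(e)))))  →  pair(p(pair(a, 0)), pair(pair(0, 0), pair(0, f(pair(pair(0, e), a), p(e)))))   [R3 at 2.2.2.1.1]
5. pair(p(pair(a, 0)), pair(pair(0, 0), pair(0, f(pair(pair(0, e), a), p(e)))))  →  pair(p(pair(a, 0)), pair(pair(0, 0), pair(0, a)))   [R3 at 2.2.2]

pair(p(pair(a, 0)), pair(pair(0, 0), pair(0, a)))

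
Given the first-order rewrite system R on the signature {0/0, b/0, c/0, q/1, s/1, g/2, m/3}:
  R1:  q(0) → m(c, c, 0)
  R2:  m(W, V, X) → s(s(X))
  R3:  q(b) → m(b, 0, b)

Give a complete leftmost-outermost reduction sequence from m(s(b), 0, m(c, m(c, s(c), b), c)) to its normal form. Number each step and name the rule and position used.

1. m(s(b), 0, m(c, m(c, s(c), b), c))  →  s(s(m(c, m(c, s(c), b), c)))   [R2 at ε]
2. s(s(m(c, m(c, s(c), b), c)))  →  s(s(s(s(c))))   [R2 at 1.1]

s(s(s(s(c))))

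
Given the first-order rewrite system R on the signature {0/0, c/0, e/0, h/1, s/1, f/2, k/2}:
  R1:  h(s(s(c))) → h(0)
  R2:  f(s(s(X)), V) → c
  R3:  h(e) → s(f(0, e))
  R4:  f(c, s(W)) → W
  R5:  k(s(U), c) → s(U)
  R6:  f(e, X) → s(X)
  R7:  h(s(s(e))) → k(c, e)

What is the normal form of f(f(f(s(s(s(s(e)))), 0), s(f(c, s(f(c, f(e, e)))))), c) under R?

1. f(f(f(s(s(s(s(e)))), 0), s(f(c, s(f(c, f(e, e)))))), c)  →  f(f(c, s(f(c, s(f(c, f(e, e)))))), c)   [R2 at 1.1]
2. f(f(c, s(f(c, s(f(c, f(e, e)))))), c)  →  f(f(c, s(f(c, f(e, e)))), c)   [R4 at 1]
3. f(f(c, s(f(c, f(e, e)))), c)  →  f(f(c, f(e, e)), c)   [R4 at 1]
4. f(f(c, f(e, e)), c)  →  f(f(c, s(e)), c)   [R6 at 1.2]
5. f(f(c, s(e)), c)  →  f(e, c)   [R4 at 1]
6. f(e, c)  →  s(c)   [R6 at ε]

s(c)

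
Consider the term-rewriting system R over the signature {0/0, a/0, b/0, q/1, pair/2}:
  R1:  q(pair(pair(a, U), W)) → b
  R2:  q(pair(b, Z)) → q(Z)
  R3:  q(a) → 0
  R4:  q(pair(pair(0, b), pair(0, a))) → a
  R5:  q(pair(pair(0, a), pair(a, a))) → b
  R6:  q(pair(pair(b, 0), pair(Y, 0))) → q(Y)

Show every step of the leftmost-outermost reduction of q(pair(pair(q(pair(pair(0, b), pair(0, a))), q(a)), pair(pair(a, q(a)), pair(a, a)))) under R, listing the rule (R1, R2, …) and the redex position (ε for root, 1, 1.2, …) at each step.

b

1. q(pair(pair(q(pair(pair(0, b), pair(0, a))), q(a)), pair(pair(a, q(a)), pair(a, a))))  →  q(pair(pair(a, q(a)), pair(pair(a, q(a)), pair(a, a))))   [R4 at 1.1.1]
2. q(pair(pair(a, q(a)), pair(pair(a, q(a)), pair(a, a))))  →  b   [R1 at ε]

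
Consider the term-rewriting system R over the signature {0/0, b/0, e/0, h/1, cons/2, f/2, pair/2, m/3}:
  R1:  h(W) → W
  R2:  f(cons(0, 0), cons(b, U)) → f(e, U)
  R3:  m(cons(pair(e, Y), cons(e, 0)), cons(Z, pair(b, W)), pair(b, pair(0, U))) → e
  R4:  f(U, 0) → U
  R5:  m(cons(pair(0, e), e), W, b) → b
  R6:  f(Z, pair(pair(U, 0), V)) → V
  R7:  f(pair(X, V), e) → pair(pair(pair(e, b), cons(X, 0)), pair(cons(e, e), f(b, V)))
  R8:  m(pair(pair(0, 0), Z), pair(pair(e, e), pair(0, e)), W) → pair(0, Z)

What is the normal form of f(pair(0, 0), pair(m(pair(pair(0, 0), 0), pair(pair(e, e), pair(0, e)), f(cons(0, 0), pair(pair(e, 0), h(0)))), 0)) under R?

0

1. f(pair(0, 0), pair(m(pair(pair(0, 0), 0), pair(pair(e, e), pair(0, e)), f(cons(0, 0), pair(pair(e, 0), h(0)))), 0))  →  f(pair(0, 0), pair(pair(0, 0), 0))   [R8 at 2.1]
2. f(pair(0, 0), pair(pair(0, 0), 0))  →  0   [R6 at ε]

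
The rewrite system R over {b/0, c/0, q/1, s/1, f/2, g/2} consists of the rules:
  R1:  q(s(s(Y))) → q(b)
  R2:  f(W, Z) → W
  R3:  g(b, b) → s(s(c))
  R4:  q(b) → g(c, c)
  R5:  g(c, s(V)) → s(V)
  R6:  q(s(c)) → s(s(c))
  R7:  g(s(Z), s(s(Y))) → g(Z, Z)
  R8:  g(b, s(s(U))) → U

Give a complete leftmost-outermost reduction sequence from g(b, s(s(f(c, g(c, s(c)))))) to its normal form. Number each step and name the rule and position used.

c

1. g(b, s(s(f(c, g(c, s(c))))))  →  f(c, g(c, s(c)))   [R8 at ε]
2. f(c, g(c, s(c)))  →  c   [R2 at ε]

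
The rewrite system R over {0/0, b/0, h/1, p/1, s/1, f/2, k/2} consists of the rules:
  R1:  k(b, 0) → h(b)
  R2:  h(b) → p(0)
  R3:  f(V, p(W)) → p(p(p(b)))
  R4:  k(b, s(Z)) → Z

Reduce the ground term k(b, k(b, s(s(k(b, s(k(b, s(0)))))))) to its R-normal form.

0

1. k(b, k(b, s(s(k(b, s(k(b, s(0))))))))  →  k(b, s(k(b, s(k(b, s(0))))))   [R4 at 2]
2. k(b, s(k(b, s(k(b, s(0))))))  →  k(b, s(k(b, s(0))))   [R4 at ε]
3. k(b, s(k(b, s(0))))  →  k(b, s(0))   [R4 at ε]
4. k(b, s(0))  →  0   [R4 at ε]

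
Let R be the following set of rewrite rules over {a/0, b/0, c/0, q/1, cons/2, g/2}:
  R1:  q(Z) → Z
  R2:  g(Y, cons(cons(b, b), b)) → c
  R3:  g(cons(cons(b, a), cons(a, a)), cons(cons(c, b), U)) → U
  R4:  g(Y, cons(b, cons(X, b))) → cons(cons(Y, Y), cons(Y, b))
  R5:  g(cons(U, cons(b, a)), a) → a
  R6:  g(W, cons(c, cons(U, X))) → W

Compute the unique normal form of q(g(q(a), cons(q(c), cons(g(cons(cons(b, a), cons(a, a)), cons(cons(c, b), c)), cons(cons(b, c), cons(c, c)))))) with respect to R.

1. q(g(q(a), cons(q(c), cons(g(cons(cons(b, a), cons(a, a)), cons(cons(c, b), c)), cons(cons(b, c), cons(c, c))))))  →  g(q(a), cons(q(c), cons(g(cons(cons(b, a), cons(a, a)), cons(cons(c, b), c)), cons(cons(b, c), cons(c, c)))))   [R1 at ε]
2. g(q(a), cons(q(c), cons(g(cons(cons(b, a), cons(a, a)), cons(cons(c, b), c)), cons(cons(b, c), cons(c, c)))))  →  g(a, cons(q(c), cons(g(cons(cons(b, a), cons(a, a)), cons(cons(c, b), c)), cons(cons(b, c), cons(c, c)))))   [R1 at 1]
3. g(a, cons(q(c), cons(g(cons(cons(b, a), cons(a, a)), cons(cons(c, b), c)), cons(cons(b, c), cons(c, c)))))  →  g(a, cons(c, cons(g(cons(cons(b, a), cons(a, a)), cons(cons(c, b), c)), cons(cons(b, c), cons(c, c)))))   [R1 at 2.1]
4. g(a, cons(c, cons(g(cons(cons(b, a), cons(a, a)), cons(cons(c, b), c)), cons(cons(b, c), cons(c, c)))))  →  a   [R6 at ε]

a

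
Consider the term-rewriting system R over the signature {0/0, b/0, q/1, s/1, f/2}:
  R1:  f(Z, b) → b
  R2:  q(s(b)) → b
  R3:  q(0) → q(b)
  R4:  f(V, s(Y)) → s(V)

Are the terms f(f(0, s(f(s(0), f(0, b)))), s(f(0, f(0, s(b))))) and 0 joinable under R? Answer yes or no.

no — NF(t₁) = s(s(0)), NF(t₂) = 0

Reduce t₁ = f(f(0, s(f(s(0), f(0, b)))), s(f(0, f(0, s(b))))):
1. f(f(0, s(f(s(0), f(0, b)))), s(f(0, f(0, s(b)))))  →  s(f(0, s(f(s(0), f(0, b)))))   [R4 at ε]
2. s(f(0, s(f(s(0), f(0, b)))))  →  s(s(0))   [R4 at 1]

Reduce t₂ = 0:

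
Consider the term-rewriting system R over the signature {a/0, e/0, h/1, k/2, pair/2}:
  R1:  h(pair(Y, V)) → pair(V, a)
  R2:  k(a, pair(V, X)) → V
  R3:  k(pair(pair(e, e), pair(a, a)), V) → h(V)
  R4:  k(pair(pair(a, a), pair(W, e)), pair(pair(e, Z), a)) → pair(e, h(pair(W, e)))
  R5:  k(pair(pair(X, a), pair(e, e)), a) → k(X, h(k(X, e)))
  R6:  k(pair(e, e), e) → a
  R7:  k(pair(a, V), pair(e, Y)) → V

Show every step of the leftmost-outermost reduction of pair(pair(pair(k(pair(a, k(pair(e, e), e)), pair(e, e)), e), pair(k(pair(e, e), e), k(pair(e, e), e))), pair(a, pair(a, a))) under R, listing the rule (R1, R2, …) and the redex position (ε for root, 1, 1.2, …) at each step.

1. pair(pair(pair(k(pair(a, k(pair(e, e), e)), pair(e, e)), e), pair(k(pair(e, e), e), k(pair(e, e), e))), pair(a, pair(a, a)))  →  pair(pair(pair(k(pair(e, e), e), e), pair(k(pair(e, e), e), k(pair(e, e), e))), pair(a, pair(a, a)))   [R7 at 1.1.1]
2. pair(pair(pair(k(pair(e, e), e), e), pair(k(pair(e, e), e), k(pair(e, e), e))), pair(a, pair(a, a)))  →  pair(pair(pair(a, e), pair(k(pair(e, e), e), k(pair(e, e), e))), pair(a, pair(a, a)))   [R6 at 1.1.1]
3. pair(pair(pair(a, e), pair(k(pair(e, e), e), k(pair(e, e), e))), pair(a, pair(a, a)))  →  pair(pair(pair(a, e), pair(a, k(pair(e, e), e))), pair(a, pair(a, a)))   [R6 at 1.2.1]
4. pair(pair(pair(a, e), pair(a, k(pair(e, e), e))), pair(a, pair(a, a)))  →  pair(pair(pair(a, e), pair(a, a)), pair(a, pair(a, a)))   [R6 at 1.2.2]

pair(pair(pair(a, e), pair(a, a)), pair(a, pair(a, a)))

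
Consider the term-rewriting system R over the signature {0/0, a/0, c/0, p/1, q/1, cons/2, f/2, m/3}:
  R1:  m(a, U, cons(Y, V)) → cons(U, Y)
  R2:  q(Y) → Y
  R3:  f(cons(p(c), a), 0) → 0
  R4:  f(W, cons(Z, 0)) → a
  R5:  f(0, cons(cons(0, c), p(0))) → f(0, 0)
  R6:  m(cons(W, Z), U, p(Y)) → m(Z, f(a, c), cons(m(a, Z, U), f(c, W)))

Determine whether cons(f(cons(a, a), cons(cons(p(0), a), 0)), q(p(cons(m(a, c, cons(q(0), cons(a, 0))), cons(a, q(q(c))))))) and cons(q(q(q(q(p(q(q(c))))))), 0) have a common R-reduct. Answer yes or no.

no — NF(t₁) = cons(a, p(cons(cons(c, 0), cons(a, c)))), NF(t₂) = cons(p(c), 0)

Reduce t₁ = cons(f(cons(a, a), cons(cons(p(0), a), 0)), q(p(cons(m(a, c, cons(q(0), cons(a, 0))), cons(a, q(q(c))))))):
1. cons(f(cons(a, a), cons(cons(p(0), a), 0)), q(p(cons(m(a, c, cons(q(0), cons(a, 0))), cons(a, q(q(c)))))))  →  cons(a, q(p(cons(m(a, c, cons(q(0), cons(a, 0))), cons(a, q(q(c)))))))   [R4 at 1]
2. cons(a, q(p(cons(m(a, c, cons(q(0), cons(a, 0))), cons(a, q(q(c)))))))  →  cons(a, p(cons(m(a, c, cons(q(0), cons(a, 0))), cons(a, q(q(c))))))   [R2 at 2]
3. cons(a, p(cons(m(a, c, cons(q(0), cons(a, 0))), cons(a, q(q(c))))))  →  cons(a, p(cons(cons(c, q(0)), cons(a, q(q(c))))))   [R1 at 2.1.1]
4. cons(a, p(cons(cons(c, q(0)), cons(a, q(q(c))))))  →  cons(a, p(cons(cons(c, 0), cons(a, q(q(c))))))   [R2 at 2.1.1.2]
5. cons(a, p(cons(cons(c, 0), cons(a, q(q(c))))))  →  cons(a, p(cons(cons(c, 0), cons(a, q(c)))))   [R2 at 2.1.2.2]
6. cons(a, p(cons(cons(c, 0), cons(a, q(c)))))  →  cons(a, p(cons(cons(c, 0), cons(a, c))))   [R2 at 2.1.2.2]

Reduce t₂ = cons(q(q(q(q(p(q(q(c))))))), 0):
1. cons(q(q(q(q(p(q(q(c))))))), 0)  →  cons(q(q(q(p(q(q(c)))))), 0)   [R2 at 1]
2. cons(q(q(q(p(q(q(c)))))), 0)  →  cons(q(q(p(q(q(c))))), 0)   [R2 at 1]
3. cons(q(q(p(q(q(c))))), 0)  →  cons(q(p(q(q(c)))), 0)   [R2 at 1]
4. cons(q(p(q(q(c)))), 0)  →  cons(p(q(q(c))), 0)   [R2 at 1]
5. cons(p(q(q(c))), 0)  →  cons(p(q(c)), 0)   [R2 at 1.1]
6. cons(p(q(c)), 0)  →  cons(p(c), 0)   [R2 at 1.1]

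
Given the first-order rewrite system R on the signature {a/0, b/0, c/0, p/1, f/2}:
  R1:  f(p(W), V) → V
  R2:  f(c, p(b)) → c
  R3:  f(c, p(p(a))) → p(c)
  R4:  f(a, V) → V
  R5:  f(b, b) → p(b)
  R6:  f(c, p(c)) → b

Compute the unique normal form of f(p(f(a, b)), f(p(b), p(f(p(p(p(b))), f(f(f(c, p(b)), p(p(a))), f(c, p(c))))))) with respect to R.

1. f(p(f(a, b)), f(p(b), p(f(p(p(p(b))), f(f(f(c, p(b)), p(p(a))), f(c, p(c)))))))  →  f(p(b), p(f(p(p(p(b))), f(f(f(c, p(b)), p(p(a))), f(c, p(c))))))   [R1 at ε]
2. f(p(b), p(f(p(p(p(b))), f(f(f(c, p(b)), p(p(a))), f(c, p(c))))))  →  p(f(p(p(p(b))), f(f(f(c, p(b)), p(p(a))), f(c, p(c)))))   [R1 at ε]
3. p(f(p(p(p(b))), f(f(f(c, p(b)), p(p(a))), f(c, p(c)))))  →  p(f(f(f(c, p(b)), p(p(a))), f(c, p(c))))   [R1 at 1]
4. p(f(f(f(c, p(b)), p(p(a))), f(c, p(c))))  →  p(f(f(c, p(p(a))), f(c, p(c))))   [R2 at 1.1.1]
5. p(f(f(c, p(p(a))), f(c, p(c))))  →  p(f(p(c), f(c, p(c))))   [R3 at 1.1]
6. p(f(p(c), f(c, p(c))))  →  p(f(c, p(c)))   [R1 at 1]
7. p(f(c, p(c)))  →  p(b)   [R6 at 1]

p(b)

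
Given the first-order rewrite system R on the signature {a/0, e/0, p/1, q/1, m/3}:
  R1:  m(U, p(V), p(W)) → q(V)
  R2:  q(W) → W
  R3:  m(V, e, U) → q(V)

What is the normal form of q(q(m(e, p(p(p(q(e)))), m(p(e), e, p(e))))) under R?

1. q(q(m(e, p(p(p(q(e)))), m(p(e), e, p(e)))))  →  q(m(e, p(p(p(q(e)))), m(p(e), e, p(e))))   [R2 at ε]
2. q(m(e, p(p(p(q(e)))), m(p(e), e, p(e))))  →  m(e, p(p(p(q(e)))), m(p(e), e, p(e)))   [R2 at ε]
3. m(e, p(p(p(q(e)))), m(p(e), e, p(e)))  →  m(e, p(p(p(e))), m(p(e), e, p(e)))   [R2 at 2.1.1.1]
4. m(e, p(p(p(e))), m(p(e), e, p(e)))  →  m(e, p(p(p(e))), q(p(e)))   [R3 at 3]
5. m(e, p(p(p(e))), q(p(e)))  →  m(e, p(p(p(e))), p(e))   [R2 at 3]
6. m(e, p(p(p(e))), p(e))  →  q(p(p(e)))   [R1 at ε]
7. q(p(p(e)))  →  p(p(e))   [R2 at ε]

p(p(e))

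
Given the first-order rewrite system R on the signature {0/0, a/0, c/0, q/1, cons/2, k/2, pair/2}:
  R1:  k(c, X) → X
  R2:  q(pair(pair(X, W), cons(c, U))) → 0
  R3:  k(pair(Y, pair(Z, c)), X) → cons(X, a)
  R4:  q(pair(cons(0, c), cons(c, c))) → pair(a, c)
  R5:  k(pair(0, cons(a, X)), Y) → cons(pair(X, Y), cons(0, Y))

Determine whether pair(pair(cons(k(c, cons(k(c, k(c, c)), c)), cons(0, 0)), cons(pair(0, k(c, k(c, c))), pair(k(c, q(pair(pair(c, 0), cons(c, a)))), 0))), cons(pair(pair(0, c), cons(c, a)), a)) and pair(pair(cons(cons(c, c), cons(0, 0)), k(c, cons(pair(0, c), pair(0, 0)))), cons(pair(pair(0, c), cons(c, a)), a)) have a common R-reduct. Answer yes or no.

yes — NF(t₁) = pair(pair(cons(cons(c, c), cons(0, 0)), cons(pair(0, c), pair(0, 0))), cons(pair(pair(0, c), cons(c, a)), a)), NF(t₂) = pair(pair(cons(cons(c, c), cons(0, 0)), cons(pair(0, c), pair(0, 0))), cons(pair(pair(0, c), cons(c, a)), a))

Reduce t₁ = pair(pair(cons(k(c, cons(k(c, k(c, c)), c)), cons(0, 0)), cons(pair(0, k(c, k(c, c))), pair(k(c, q(pair(pair(c, 0), cons(c, a)))), 0))), cons(pair(pair(0, c), cons(c, a)), a)):
1. pair(pair(cons(k(c, cons(k(c, k(c, c)), c)), cons(0, 0)), cons(pair(0, k(c, k(c, c))), pair(k(c, q(pair(pair(c, 0), cons(c, a)))), 0))), cons(pair(pair(0, c), cons(c, a)), a))  →  pair(pair(cons(cons(k(c, k(c, c)), c), cons(0, 0)), cons(pair(0, k(c, k(c, c))), pair(k(c, q(pair(pair(c, 0), cons(c, a)))), 0))), cons(pair(pair(0, c), cons(c, a)), a))   [R1 at 1.1.1]
2. pair(pair(cons(cons(k(c, k(c, c)), c), cons(0, 0)), cons(pair(0, k(c, k(c, c))), pair(k(c, q(pair(pair(c, 0), cons(c, a)))), 0))), cons(pair(pair(0, c), cons(c, a)), a))  →  pair(pair(cons(cons(k(c, c), c), cons(0, 0)), cons(pair(0, k(c, k(c, c))), pair(k(c, q(pair(pair(c, 0), cons(c, a)))), 0))), cons(pair(pair(0, c), cons(c, a)), a))   [R1 at 1.1.1.1]
3. pair(pair(cons(cons(k(c, c), c), cons(0, 0)), cons(pair(0, k(c, k(c, c))), pair(k(c, q(pair(pair(c, 0), cons(c, a)))), 0))), cons(pair(pair(0, c), cons(c, a)), a))  →  pair(pair(cons(cons(c, c), cons(0, 0)), cons(pair(0, k(c, k(c, c))), pair(k(c, q(pair(pair(c, 0), cons(c, a)))), 0))), cons(pair(pair(0, c), cons(c, a)), a))   [R1 at 1.1.1.1]
4. pair(pair(cons(cons(c, c), cons(0, 0)), cons(pair(0, k(c, k(c, c))), pair(k(c, q(pair(pair(c, 0), cons(c, a)))), 0))), cons(pair(pair(0, c), cons(c, a)), a))  →  pair(pair(cons(cons(c, c), cons(0, 0)), cons(pair(0, k(c, c)), pair(k(c, q(pair(pair(c, 0), cons(c, a)))), 0))), cons(pair(pair(0, c), cons(c, a)), a))   [R1 at 1.2.1.2]
5. pair(pair(cons(cons(c, c), cons(0, 0)), cons(pair(0, k(c, c)), pair(k(c, q(pair(pair(c, 0), cons(c, a)))), 0))), cons(pair(pair(0, c), cons(c, a)), a))  →  pair(pair(cons(cons(c, c), cons(0, 0)), cons(pair(0, c), pair(k(c, q(pair(pair(c, 0), cons(c, a)))), 0))), cons(pair(pair(0, c), cons(c, a)), a))   [R1 at 1.2.1.2]
6. pair(pair(cons(cons(c, c), cons(0, 0)), cons(pair(0, c), pair(k(c, q(pair(pair(c, 0), cons(c, a)))), 0))), cons(pair(pair(0, c), cons(c, a)), a))  →  pair(pair(cons(cons(c, c), cons(0, 0)), cons(pair(0, c), pair(q(pair(pair(c, 0), cons(c, a))), 0))), cons(pair(pair(0, c), cons(c, a)), a))   [R1 at 1.2.2.1]
7. pair(pair(cons(cons(c, c), cons(0, 0)), cons(pair(0, c), pair(q(pair(pair(c, 0), cons(c, a))), 0))), cons(pair(pair(0, c), cons(c, a)), a))  →  pair(pair(cons(cons(c, c), cons(0, 0)), cons(pair(0, c), pair(0, 0))), cons(pair(pair(0, c), cons(c, a)), a))   [R2 at 1.2.2.1]

Reduce t₂ = pair(pair(cons(cons(c, c), cons(0, 0)), k(c, cons(pair(0, c), pair(0, 0)))), cons(pair(pair(0, c), cons(c, a)), a)):
1. pair(pair(cons(cons(c, c), cons(0, 0)), k(c, cons(pair(0, c), pair(0, 0)))), cons(pair(pair(0, c), cons(c, a)), a))  →  pair(pair(cons(cons(c, c), cons(0, 0)), cons(pair(0, c), pair(0, 0))), cons(pair(pair(0, c), cons(c, a)), a))   [R1 at 1.2]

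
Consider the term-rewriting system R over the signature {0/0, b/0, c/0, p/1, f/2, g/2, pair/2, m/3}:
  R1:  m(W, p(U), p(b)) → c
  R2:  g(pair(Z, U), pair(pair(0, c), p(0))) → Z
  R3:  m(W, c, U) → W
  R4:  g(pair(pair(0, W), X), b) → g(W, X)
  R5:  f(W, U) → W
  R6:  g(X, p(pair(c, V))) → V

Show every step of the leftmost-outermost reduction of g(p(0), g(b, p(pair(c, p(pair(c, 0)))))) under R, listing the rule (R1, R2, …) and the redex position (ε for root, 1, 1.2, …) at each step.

1. g(p(0), g(b, p(pair(c, p(pair(c, 0))))))  →  g(p(0), p(pair(c, 0)))   [R6 at 2]
2. g(p(0), p(pair(c, 0)))  →  0   [R6 at ε]

0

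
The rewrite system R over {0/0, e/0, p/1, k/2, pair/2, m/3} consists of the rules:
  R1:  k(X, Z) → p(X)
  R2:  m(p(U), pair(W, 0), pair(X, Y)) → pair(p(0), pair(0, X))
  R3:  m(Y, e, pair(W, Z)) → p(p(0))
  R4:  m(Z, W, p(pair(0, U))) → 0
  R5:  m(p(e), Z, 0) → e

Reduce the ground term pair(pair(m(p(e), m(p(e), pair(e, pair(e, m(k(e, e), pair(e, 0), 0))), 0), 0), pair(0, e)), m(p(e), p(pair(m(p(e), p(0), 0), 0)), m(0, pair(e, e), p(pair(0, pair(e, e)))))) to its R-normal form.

pair(pair(e, pair(0, e)), e)

1. pair(pair(m(p(e), m(p(e), pair(e, pair(e, m(k(e, e), pair(e, 0), 0))), 0), 0), pair(0, e)), m(p(e), p(pair(m(p(e), p(0), 0), 0)), m(0, pair(e, e), p(pair(0, pair(e, e))))))  →  pair(pair(e, pair(0, e)), m(p(e), p(pair(m(p(e), p(0), 0), 0)), m(0, pair(e, e), p(pair(0, pair(e, e))))))   [R5 at 1.1]
2. pair(pair(e, pair(0, e)), m(p(e), p(pair(m(p(e), p(0), 0), 0)), m(0, pair(e, e), p(pair(0, pair(e, e))))))  →  pair(pair(e, pair(0, e)), m(p(e), p(pair(e, 0)), m(0, pair(e, e), p(pair(0, pair(e, e))))))   [R5 at 2.2.1.1]
3. pair(pair(e, pair(0, e)), m(p(e), p(pair(e, 0)), m(0, pair(e, e), p(pair(0, pair(e, e))))))  →  pair(pair(e, pair(0, e)), m(p(e), p(pair(e, 0)), 0))   [R4 at 2.3]
4. pair(pair(e, pair(0, e)), m(p(e), p(pair(e, 0)), 0))  →  pair(pair(e, pair(0, e)), e)   [R5 at 2]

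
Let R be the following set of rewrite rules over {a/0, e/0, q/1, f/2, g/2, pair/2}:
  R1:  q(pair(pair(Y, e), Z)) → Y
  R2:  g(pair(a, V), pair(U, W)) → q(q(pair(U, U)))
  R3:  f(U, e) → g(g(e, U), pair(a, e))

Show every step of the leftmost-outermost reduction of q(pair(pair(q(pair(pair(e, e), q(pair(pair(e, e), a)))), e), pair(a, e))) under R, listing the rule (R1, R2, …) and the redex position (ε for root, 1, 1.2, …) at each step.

1. q(pair(pair(q(pair(pair(e, e), q(pair(pair(e, e), a)))), e), pair(a, e)))  →  q(pair(pair(e, e), q(pair(pair(e, e), a))))   [R1 at ε]
2. q(pair(pair(e, e), q(pair(pair(e, e), a))))  →  e   [R1 at ε]

e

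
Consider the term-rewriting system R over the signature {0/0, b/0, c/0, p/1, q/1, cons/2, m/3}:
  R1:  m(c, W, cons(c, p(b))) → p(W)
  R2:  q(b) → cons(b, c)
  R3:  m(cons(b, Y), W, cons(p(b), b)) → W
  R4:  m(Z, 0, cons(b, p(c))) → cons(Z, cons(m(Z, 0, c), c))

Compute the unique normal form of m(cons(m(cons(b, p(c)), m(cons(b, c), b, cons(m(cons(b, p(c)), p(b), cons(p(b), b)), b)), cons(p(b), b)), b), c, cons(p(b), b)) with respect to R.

1. m(cons(m(cons(b, p(c)), m(cons(b, c), b, cons(m(cons(b, p(c)), p(b), cons(p(b), b)), b)), cons(p(b), b)), b), c, cons(p(b), b))  →  m(cons(m(cons(b, c), b, cons(m(cons(b, p(c)), p(b), cons(p(b), b)), b)), b), c, cons(p(b), b))   [R3 at 1.1]
2. m(cons(m(cons(b, c), b, cons(m(cons(b, p(c)), p(b), cons(p(b), b)), b)), b), c, cons(p(b), b))  →  m(cons(m(cons(b, c), b, cons(p(b), b)), b), c, cons(p(b), b))   [R3 at 1.1.3.1]
3. m(cons(m(cons(b, c), b, cons(p(b), b)), b), c, cons(p(b), b))  →  m(cons(b, b), c, cons(p(b), b))   [R3 at 1.1]
4. m(cons(b, b), c, cons(p(b), b))  →  c   [R3 at ε]

c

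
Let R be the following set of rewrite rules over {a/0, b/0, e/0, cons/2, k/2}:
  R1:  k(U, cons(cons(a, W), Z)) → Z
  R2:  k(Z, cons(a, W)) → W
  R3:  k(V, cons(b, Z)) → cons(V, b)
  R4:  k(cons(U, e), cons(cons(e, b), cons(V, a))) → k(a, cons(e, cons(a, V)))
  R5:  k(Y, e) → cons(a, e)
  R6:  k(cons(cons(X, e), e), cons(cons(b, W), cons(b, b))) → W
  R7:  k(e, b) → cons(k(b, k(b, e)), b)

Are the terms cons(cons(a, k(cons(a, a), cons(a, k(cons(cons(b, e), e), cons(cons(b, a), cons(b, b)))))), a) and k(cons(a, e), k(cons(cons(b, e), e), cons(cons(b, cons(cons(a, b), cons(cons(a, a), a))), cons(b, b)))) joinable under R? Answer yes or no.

yes — NF(t₁) = cons(cons(a, a), a), NF(t₂) = cons(cons(a, a), a)

Reduce t₁ = cons(cons(a, k(cons(a, a), cons(a, k(cons(cons(b, e), e), cons(cons(b, a), cons(b, b)))))), a):
1. cons(cons(a, k(cons(a, a), cons(a, k(cons(cons(b, e), e), cons(cons(b, a), cons(b, b)))))), a)  →  cons(cons(a, k(cons(cons(b, e), e), cons(cons(b, a), cons(b, b)))), a)   [R2 at 1.2]
2. cons(cons(a, k(cons(cons(b, e), e), cons(cons(b, a), cons(b, b)))), a)  →  cons(cons(a, a), a)   [R6 at 1.2]

Reduce t₂ = k(cons(a, e), k(cons(cons(b, e), e), cons(cons(b, cons(cons(a, b), cons(cons(a, a), a))), cons(b, b)))):
1. k(cons(a, e), k(cons(cons(b, e), e), cons(cons(b, cons(cons(a, b), cons(cons(a, a), a))), cons(b, b))))  →  k(cons(a, e), cons(cons(a, b), cons(cons(a, a), a)))   [R6 at 2]
2. k(cons(a, e), cons(cons(a, b), cons(cons(a, a), a)))  →  cons(cons(a, a), a)   [R1 at ε]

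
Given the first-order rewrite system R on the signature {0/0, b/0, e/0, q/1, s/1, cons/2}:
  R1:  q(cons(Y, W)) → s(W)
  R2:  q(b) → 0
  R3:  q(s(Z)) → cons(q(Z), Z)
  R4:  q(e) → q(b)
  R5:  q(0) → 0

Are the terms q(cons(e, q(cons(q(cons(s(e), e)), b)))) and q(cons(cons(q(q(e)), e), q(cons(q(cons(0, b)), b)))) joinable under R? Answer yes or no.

yes — NF(t₁) = s(s(b)), NF(t₂) = s(s(b))

Reduce t₁ = q(cons(e, q(cons(q(cons(s(e), e)), b)))):
1. q(cons(e, q(cons(q(cons(s(e), e)), b))))  →  s(q(cons(q(cons(s(e), e)), b)))   [R1 at ε]
2. s(q(cons(q(cons(s(e), e)), b)))  →  s(s(b))   [R1 at 1]

Reduce t₂ = q(cons(cons(q(q(e)), e), q(cons(q(cons(0, b)), b)))):
1. q(cons(cons(q(q(e)), e), q(cons(q(cons(0, b)), b))))  →  s(q(cons(q(cons(0, b)), b)))   [R1 at ε]
2. s(q(cons(q(cons(0, b)), b)))  →  s(s(b))   [R1 at 1]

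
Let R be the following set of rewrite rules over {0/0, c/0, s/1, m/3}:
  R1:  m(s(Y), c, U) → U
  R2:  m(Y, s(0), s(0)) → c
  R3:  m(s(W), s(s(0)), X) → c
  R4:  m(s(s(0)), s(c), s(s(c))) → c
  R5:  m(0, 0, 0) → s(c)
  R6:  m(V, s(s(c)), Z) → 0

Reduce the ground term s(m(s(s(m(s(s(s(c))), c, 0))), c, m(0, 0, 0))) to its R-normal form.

1. s(m(s(s(m(s(s(s(c))), c, 0))), c, m(0, 0, 0)))  →  s(m(0, 0, 0))   [R1 at 1]
2. s(m(0, 0, 0))  →  s(s(c))   [R5 at 1]

s(s(c))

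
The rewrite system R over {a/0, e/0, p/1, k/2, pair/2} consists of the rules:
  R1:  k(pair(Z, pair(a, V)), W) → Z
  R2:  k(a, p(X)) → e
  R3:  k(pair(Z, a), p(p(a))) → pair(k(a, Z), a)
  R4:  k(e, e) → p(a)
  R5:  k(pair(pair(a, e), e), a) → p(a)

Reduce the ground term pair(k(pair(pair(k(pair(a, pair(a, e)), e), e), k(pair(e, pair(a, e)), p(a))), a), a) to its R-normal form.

pair(p(a), a)

1. pair(k(pair(pair(k(pair(a, pair(a, e)), e), e), k(pair(e, pair(a, e)), p(a))), a), a)  →  pair(k(pair(pair(a, e), k(pair(e, pair(a, e)), p(a))), a), a)   [R1 at 1.1.1.1]
2. pair(k(pair(pair(a, e), k(pair(e, pair(a, e)), p(a))), a), a)  →  pair(k(pair(pair(a, e), e), a), a)   [R1 at 1.1.2]
3. pair(k(pair(pair(a, e), e), a), a)  →  pair(p(a), a)   [R5 at 1]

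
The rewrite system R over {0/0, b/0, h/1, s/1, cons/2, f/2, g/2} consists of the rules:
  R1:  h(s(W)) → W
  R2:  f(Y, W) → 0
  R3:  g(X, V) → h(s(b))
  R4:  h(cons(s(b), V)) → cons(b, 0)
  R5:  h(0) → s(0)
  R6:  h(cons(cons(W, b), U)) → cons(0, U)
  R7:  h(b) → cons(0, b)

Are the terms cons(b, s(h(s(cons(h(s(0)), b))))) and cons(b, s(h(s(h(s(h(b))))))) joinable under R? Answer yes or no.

yes — NF(t₁) = cons(b, s(cons(0, b))), NF(t₂) = cons(b, s(cons(0, b)))

Reduce t₁ = cons(b, s(h(s(cons(h(s(0)), b))))):
1. cons(b, s(h(s(cons(h(s(0)), b)))))  →  cons(b, s(cons(h(s(0)), b)))   [R1 at 2.1]
2. cons(b, s(cons(h(s(0)), b)))  →  cons(b, s(cons(0, b)))   [R1 at 2.1.1]

Reduce t₂ = cons(b, s(h(s(h(s(h(b))))))):
1. cons(b, s(h(s(h(s(h(b)))))))  →  cons(b, s(h(s(h(b)))))   [R1 at 2.1]
2. cons(b, s(h(s(h(b)))))  →  cons(b, s(h(b)))   [R1 at 2.1]
3. cons(b, s(h(b)))  →  cons(b, s(cons(0, b)))   [R7 at 2.1]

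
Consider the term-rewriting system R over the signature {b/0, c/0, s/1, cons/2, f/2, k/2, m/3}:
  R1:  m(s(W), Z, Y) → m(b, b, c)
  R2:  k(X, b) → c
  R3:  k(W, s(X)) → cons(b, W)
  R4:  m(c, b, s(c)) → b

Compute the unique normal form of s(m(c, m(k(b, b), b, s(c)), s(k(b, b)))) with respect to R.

1. s(m(c, m(k(b, b), b, s(c)), s(k(b, b))))  →  s(m(c, m(c, b, s(c)), s(k(b, b))))   [R2 at 1.2.1]
2. s(m(c, m(c, b, s(c)), s(k(b, b))))  →  s(m(c, b, s(k(b, b))))   [R4 at 1.2]
3. s(m(c, b, s(k(b, b))))  →  s(m(c, b, s(c)))   [R2 at 1.3.1]
4. s(m(c, b, s(c)))  →  s(b)   [R4 at 1]

s(b)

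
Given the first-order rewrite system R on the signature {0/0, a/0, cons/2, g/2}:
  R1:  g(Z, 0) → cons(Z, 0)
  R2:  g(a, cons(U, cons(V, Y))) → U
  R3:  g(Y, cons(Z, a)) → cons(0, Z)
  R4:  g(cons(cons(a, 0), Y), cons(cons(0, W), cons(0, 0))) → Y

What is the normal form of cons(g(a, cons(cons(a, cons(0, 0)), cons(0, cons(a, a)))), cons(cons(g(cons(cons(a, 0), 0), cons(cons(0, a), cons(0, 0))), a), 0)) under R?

1. cons(g(a, cons(cons(a, cons(0, 0)), cons(0, cons(a, a)))), cons(cons(g(cons(cons(a, 0), 0), cons(cons(0, a), cons(0, 0))), a), 0))  →  cons(cons(a, cons(0, 0)), cons(cons(g(cons(cons(a, 0), 0), cons(cons(0, a), cons(0, 0))), a), 0))   [R2 at 1]
2. cons(cons(a, cons(0, 0)), cons(cons(g(cons(cons(a, 0), 0), cons(cons(0, a), cons(0, 0))), a), 0))  →  cons(cons(a, cons(0, 0)), cons(cons(0, a), 0))   [R4 at 2.1.1]

cons(cons(a, cons(0, 0)), cons(cons(0, a), 0))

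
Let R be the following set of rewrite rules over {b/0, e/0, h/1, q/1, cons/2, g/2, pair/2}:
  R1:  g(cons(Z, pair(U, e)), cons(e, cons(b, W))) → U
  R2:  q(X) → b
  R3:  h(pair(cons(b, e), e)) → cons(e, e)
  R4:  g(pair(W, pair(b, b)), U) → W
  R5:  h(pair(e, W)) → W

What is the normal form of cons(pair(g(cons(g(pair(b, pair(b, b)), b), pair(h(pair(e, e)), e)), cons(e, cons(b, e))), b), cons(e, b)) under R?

cons(pair(e, b), cons(e, b))

1. cons(pair(g(cons(g(pair(b, pair(b, b)), b), pair(h(pair(e, e)), e)), cons(e, cons(b, e))), b), cons(e, b))  →  cons(pair(h(pair(e, e)), b), cons(e, b))   [R1 at 1.1]
2. cons(pair(h(pair(e, e)), b), cons(e, b))  →  cons(pair(e, b), cons(e, b))   [R5 at 1.1]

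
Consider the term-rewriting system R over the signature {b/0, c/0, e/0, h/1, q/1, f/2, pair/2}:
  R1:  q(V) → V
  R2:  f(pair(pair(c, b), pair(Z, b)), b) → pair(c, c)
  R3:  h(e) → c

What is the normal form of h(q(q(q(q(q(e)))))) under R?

c

1. h(q(q(q(q(q(e))))))  →  h(q(q(q(q(e)))))   [R1 at 1]
2. h(q(q(q(q(e)))))  →  h(q(q(q(e))))   [R1 at 1]
3. h(q(q(q(e))))  →  h(q(q(e)))   [R1 at 1]
4. h(q(q(e)))  →  h(q(e))   [R1 at 1]
5. h(q(e))  →  h(e)   [R1 at 1]
6. h(e)  →  c   [R3 at ε]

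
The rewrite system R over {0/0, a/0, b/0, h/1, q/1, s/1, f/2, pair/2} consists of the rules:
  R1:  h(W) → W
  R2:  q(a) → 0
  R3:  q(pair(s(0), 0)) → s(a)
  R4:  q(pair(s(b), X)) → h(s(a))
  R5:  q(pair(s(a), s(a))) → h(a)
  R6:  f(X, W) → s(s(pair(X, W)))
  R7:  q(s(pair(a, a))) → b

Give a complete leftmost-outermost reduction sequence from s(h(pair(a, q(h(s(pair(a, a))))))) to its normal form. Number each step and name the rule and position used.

s(pair(a, b))

1. s(h(pair(a, q(h(s(pair(a, a)))))))  →  s(pair(a, q(h(s(pair(a, a))))))   [R1 at 1]
2. s(pair(a, q(h(s(pair(a, a))))))  →  s(pair(a, q(s(pair(a, a)))))   [R1 at 1.2.1]
3. s(pair(a, q(s(pair(a, a)))))  →  s(pair(a, b))   [R7 at 1.2]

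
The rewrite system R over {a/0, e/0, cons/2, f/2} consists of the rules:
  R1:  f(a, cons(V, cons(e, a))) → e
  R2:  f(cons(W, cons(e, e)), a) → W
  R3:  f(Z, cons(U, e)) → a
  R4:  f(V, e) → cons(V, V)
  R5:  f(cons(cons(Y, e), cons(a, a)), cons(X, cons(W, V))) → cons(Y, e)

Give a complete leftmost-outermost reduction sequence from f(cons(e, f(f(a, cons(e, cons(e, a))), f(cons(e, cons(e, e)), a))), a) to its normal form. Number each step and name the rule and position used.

1. f(cons(e, f(f(a, cons(e, cons(e, a))), f(cons(e, cons(e, e)), a))), a)  →  f(cons(e, f(e, f(cons(e, cons(e, e)), a))), a)   [R1 at 1.2.1]
2. f(cons(e, f(e, f(cons(e, cons(e, e)), a))), a)  →  f(cons(e, f(e, e)), a)   [R2 at 1.2.2]
3. f(cons(e, f(e, e)), a)  →  f(cons(e, cons(e, e)), a)   [R4 at 1.2]
4. f(cons(e, cons(e, e)), a)  →  e   [R2 at ε]

e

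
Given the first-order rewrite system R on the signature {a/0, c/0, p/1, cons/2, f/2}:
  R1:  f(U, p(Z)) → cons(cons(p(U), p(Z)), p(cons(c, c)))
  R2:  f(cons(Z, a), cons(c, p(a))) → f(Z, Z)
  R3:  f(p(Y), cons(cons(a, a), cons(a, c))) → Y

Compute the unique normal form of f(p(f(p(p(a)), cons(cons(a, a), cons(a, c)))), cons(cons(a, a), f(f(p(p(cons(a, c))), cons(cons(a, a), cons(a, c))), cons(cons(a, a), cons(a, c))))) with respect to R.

1. f(p(f(p(p(a)), cons(cons(a, a), cons(a, c)))), cons(cons(a, a), f(f(p(p(cons(a, c))), cons(cons(a, a), cons(a, c))), cons(cons(a, a), cons(a, c)))))  →  f(p(p(a)), cons(cons(a, a), f(f(p(p(cons(a, c))), cons(cons(a, a), cons(a, c))), cons(cons(a, a), cons(a, c)))))   [R3 at 1.1]
2. f(p(p(a)), cons(cons(a, a), f(f(p(p(cons(a, c))), cons(cons(a, a), cons(a, c))), cons(cons(a, a), cons(a, c)))))  →  f(p(p(a)), cons(cons(a, a), f(p(cons(a, c)), cons(cons(a, a), cons(a, c)))))   [R3 at 2.2.1]
3. f(p(p(a)), cons(cons(a, a), f(p(cons(a, c)), cons(cons(a, a), cons(a, c)))))  →  f(p(p(a)), cons(cons(a, a), cons(a, c)))   [R3 at 2.2]
4. f(p(p(a)), cons(cons(a, a), cons(a, c)))  →  p(a)   [R3 at ε]

p(a)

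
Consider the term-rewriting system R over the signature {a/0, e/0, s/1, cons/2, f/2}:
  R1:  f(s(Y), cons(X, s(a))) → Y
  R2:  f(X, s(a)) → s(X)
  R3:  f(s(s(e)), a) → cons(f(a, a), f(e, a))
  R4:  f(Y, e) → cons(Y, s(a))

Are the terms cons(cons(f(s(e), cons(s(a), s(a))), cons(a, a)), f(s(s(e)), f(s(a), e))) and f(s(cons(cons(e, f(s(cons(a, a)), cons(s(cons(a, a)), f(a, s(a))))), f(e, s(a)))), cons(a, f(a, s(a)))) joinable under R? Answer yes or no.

Reduce t₁ = cons(cons(f(s(e), cons(s(a), s(a))), cons(a, a)), f(s(s(e)), f(s(a), e))):
1. cons(cons(f(s(e), cons(s(a), s(a))), cons(a, a)), f(s(s(e)), f(s(a), e)))  →  cons(cons(e, cons(a, a)), f(s(s(e)), f(s(a), e)))   [R1 at 1.1]
2. cons(cons(e, cons(a, a)), f(s(s(e)), f(s(a), e)))  →  cons(cons(e, cons(a, a)), f(s(s(e)), cons(s(a), s(a))))   [R4 at 2.2]
3. cons(cons(e, cons(a, a)), f(s(s(e)), cons(s(a), s(a))))  →  cons(cons(e, cons(a, a)), s(e))   [R1 at 2]

Reduce t₂ = f(s(cons(cons(e, f(s(cons(a, a)), cons(s(cons(a, a)), f(a, s(a))))), f(e, s(a)))), cons(a, f(a, s(a)))):
1. f(s(cons(cons(e, f(s(cons(a, a)), cons(s(cons(a, a)), f(a, s(a))))), f(e, s(a)))), cons(a, f(a, s(a))))  →  f(s(cons(cons(e, f(s(cons(a, a)), cons(s(cons(a, a)), s(a)))), f(e, s(a)))), cons(a, f(a, s(a))))   [R2 at 1.1.1.2.2.2]
2. f(s(cons(cons(e, f(s(cons(a, a)), cons(s(cons(a, a)), s(a)))), f(e, s(a)))), cons(a, f(a, s(a))))  →  f(s(cons(cons(e, cons(a, a)), f(e, s(a)))), cons(a, f(a, s(a))))   [R1 at 1.1.1.2]
3. f(s(cons(cons(e, cons(a, a)), f(e, s(a)))), cons(a, f(a, s(a))))  →  f(s(cons(cons(e, cons(a, a)), s(e))), cons(a, f(a, s(a))))   [R2 at 1.1.2]
4. f(s(cons(cons(e, cons(a, a)), s(e))), cons(a, f(a, s(a))))  →  f(s(cons(cons(e, cons(a, a)), s(e))), cons(a, s(a)))   [R2 at 2.2]
5. f(s(cons(cons(e, cons(a, a)), s(e))), cons(a, s(a)))  →  cons(cons(e, cons(a, a)), s(e))   [R1 at ε]

yes — NF(t₁) = cons(cons(e, cons(a, a)), s(e)), NF(t₂) = cons(cons(e, cons(a, a)), s(e))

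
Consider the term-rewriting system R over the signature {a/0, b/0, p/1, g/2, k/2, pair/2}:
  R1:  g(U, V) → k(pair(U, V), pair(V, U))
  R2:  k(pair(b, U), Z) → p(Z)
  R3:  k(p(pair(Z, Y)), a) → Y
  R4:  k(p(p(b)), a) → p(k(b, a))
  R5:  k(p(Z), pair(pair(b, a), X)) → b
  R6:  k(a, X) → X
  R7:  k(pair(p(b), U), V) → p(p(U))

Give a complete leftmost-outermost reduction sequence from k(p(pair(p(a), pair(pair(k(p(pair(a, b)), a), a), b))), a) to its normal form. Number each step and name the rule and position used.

pair(pair(b, a), b)

1. k(p(pair(p(a), pair(pair(k(p(pair(a, b)), a), a), b))), a)  →  pair(pair(k(p(pair(a, b)), a), a), b)   [R3 at ε]
2. pair(pair(k(p(pair(a, b)), a), a), b)  →  pair(pair(b, a), b)   [R3 at 1.1]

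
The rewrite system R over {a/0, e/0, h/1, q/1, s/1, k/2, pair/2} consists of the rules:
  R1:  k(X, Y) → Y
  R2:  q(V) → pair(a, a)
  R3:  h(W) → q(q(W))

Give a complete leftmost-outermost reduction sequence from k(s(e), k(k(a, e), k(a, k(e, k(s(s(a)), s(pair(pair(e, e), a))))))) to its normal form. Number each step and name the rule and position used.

s(pair(pair(e, e), a))

1. k(s(e), k(k(a, e), k(a, k(e, k(s(s(a)), s(pair(pair(e, e), a)))))))  →  k(k(a, e), k(a, k(e, k(s(s(a)), s(pair(pair(e, e), a))))))   [R1 at ε]
2. k(k(a, e), k(a, k(e, k(s(s(a)), s(pair(pair(e, e), a))))))  →  k(a, k(e, k(s(s(a)), s(pair(pair(e, e), a)))))   [R1 at ε]
3. k(a, k(e, k(s(s(a)), s(pair(pair(e, e), a)))))  →  k(e, k(s(s(a)), s(pair(pair(e, e), a))))   [R1 at ε]
4. k(e, k(s(s(a)), s(pair(pair(e, e), a))))  →  k(s(s(a)), s(pair(pair(e, e), a)))   [R1 at ε]
5. k(s(s(a)), s(pair(pair(e, e), a)))  →  s(pair(pair(e, e), a))   [R1 at ε]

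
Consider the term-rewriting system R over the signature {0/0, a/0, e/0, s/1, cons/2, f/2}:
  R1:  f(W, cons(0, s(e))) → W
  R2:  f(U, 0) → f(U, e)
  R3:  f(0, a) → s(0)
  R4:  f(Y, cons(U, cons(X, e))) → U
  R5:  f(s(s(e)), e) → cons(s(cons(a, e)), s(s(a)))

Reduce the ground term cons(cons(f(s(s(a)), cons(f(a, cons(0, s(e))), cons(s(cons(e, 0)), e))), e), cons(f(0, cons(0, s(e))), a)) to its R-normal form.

cons(cons(a, e), cons(0, a))

1. cons(cons(f(s(s(a)), cons(f(a, cons(0, s(e))), cons(s(cons(e, 0)), e))), e), cons(f(0, cons(0, s(e))), a))  →  cons(cons(f(a, cons(0, s(e))), e), cons(f(0, cons(0, s(e))), a))   [R4 at 1.1]
2. cons(cons(f(a, cons(0, s(e))), e), cons(f(0, cons(0, s(e))), a))  →  cons(cons(a, e), cons(f(0, cons(0, s(e))), a))   [R1 at 1.1]
3. cons(cons(a, e), cons(f(0, cons(0, s(e))), a))  →  cons(cons(a, e), cons(0, a))   [R1 at 2.1]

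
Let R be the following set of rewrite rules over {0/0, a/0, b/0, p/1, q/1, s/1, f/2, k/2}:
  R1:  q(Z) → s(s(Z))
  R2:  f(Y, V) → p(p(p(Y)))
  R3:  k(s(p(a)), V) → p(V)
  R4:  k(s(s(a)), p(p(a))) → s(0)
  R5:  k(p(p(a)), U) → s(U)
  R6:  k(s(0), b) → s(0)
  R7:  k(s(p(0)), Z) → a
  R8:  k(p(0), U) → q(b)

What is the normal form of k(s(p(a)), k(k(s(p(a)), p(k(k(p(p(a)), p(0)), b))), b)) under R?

1. k(s(p(a)), k(k(s(p(a)), p(k(k(p(p(a)), p(0)), b))), b))  →  p(k(k(s(p(a)), p(k(k(p(p(a)), p(0)), b))), b))   [R3 at ε]
2. p(k(k(s(p(a)), p(k(k(p(p(a)), p(0)), b))), b))  →  p(k(p(p(k(k(p(p(a)), p(0)), b))), b))   [R3 at 1.1]
3. p(k(p(p(k(k(p(p(a)), p(0)), b))), b))  →  p(k(p(p(k(s(p(0)), b))), b))   [R5 at 1.1.1.1.1]
4. p(k(p(p(k(s(p(0)), b))), b))  →  p(k(p(p(a)), b))   [R7 at 1.1.1.1]
5. p(k(p(p(a)), b))  →  p(s(b))   [R5 at 1]

p(s(b))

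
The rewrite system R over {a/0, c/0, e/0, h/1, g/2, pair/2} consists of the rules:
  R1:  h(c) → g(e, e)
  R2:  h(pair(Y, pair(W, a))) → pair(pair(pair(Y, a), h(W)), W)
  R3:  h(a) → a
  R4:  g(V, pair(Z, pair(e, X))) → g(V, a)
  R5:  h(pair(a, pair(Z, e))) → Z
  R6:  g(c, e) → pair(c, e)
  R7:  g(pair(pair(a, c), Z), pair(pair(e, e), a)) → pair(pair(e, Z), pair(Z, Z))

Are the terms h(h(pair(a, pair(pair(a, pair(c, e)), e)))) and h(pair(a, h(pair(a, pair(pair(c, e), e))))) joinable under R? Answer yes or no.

yes — NF(t₁) = c, NF(t₂) = c

Reduce t₁ = h(h(pair(a, pair(pair(a, pair(c, e)), e)))):
1. h(h(pair(a, pair(pair(a, pair(c, e)), e))))  →  h(pair(a, pair(c, e)))   [R5 at 1]
2. h(pair(a, pair(c, e)))  →  c   [R5 at ε]

Reduce t₂ = h(pair(a, h(pair(a, pair(pair(c, e), e))))):
1. h(pair(a, h(pair(a, pair(pair(c, e), e)))))  →  h(pair(a, pair(c, e)))   [R5 at 1.2]
2. h(pair(a, pair(c, e)))  →  c   [R5 at ε]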